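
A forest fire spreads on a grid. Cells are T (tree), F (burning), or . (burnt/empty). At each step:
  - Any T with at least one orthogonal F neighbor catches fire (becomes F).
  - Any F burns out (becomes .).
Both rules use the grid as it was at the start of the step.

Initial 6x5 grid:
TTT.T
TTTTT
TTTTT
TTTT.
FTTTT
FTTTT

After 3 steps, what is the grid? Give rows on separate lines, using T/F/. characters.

Step 1: 3 trees catch fire, 2 burn out
  TTT.T
  TTTTT
  TTTTT
  FTTT.
  .FTTT
  .FTTT
Step 2: 4 trees catch fire, 3 burn out
  TTT.T
  TTTTT
  FTTTT
  .FTT.
  ..FTT
  ..FTT
Step 3: 5 trees catch fire, 4 burn out
  TTT.T
  FTTTT
  .FTTT
  ..FT.
  ...FT
  ...FT

TTT.T
FTTTT
.FTTT
..FT.
...FT
...FT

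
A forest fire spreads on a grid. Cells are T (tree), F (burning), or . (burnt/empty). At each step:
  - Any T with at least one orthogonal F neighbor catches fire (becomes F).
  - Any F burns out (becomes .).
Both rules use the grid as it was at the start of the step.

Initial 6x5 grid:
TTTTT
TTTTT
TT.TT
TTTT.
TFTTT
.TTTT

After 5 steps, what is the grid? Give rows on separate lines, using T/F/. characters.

Step 1: 4 trees catch fire, 1 burn out
  TTTTT
  TTTTT
  TT.TT
  TFTT.
  F.FTT
  .FTTT
Step 2: 5 trees catch fire, 4 burn out
  TTTTT
  TTTTT
  TF.TT
  F.FT.
  ...FT
  ..FTT
Step 3: 5 trees catch fire, 5 burn out
  TTTTT
  TFTTT
  F..TT
  ...F.
  ....F
  ...FT
Step 4: 5 trees catch fire, 5 burn out
  TFTTT
  F.FTT
  ...FT
  .....
  .....
  ....F
Step 5: 4 trees catch fire, 5 burn out
  F.FTT
  ...FT
  ....F
  .....
  .....
  .....

F.FTT
...FT
....F
.....
.....
.....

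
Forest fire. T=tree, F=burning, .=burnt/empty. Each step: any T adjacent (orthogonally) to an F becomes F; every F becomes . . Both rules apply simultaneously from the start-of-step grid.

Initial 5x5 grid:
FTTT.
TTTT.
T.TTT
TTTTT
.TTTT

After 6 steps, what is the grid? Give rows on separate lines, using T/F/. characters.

Step 1: 2 trees catch fire, 1 burn out
  .FTT.
  FTTT.
  T.TTT
  TTTTT
  .TTTT
Step 2: 3 trees catch fire, 2 burn out
  ..FT.
  .FTT.
  F.TTT
  TTTTT
  .TTTT
Step 3: 3 trees catch fire, 3 burn out
  ...F.
  ..FT.
  ..TTT
  FTTTT
  .TTTT
Step 4: 3 trees catch fire, 3 burn out
  .....
  ...F.
  ..FTT
  .FTTT
  .TTTT
Step 5: 3 trees catch fire, 3 burn out
  .....
  .....
  ...FT
  ..FTT
  .FTTT
Step 6: 3 trees catch fire, 3 burn out
  .....
  .....
  ....F
  ...FT
  ..FTT

.....
.....
....F
...FT
..FTT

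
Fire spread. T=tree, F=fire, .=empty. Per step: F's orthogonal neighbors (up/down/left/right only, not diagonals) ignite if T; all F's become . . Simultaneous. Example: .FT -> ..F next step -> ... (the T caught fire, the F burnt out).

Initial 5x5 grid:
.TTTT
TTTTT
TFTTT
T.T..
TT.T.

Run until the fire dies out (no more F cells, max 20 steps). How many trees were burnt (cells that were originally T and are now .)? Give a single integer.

Answer: 17

Derivation:
Step 1: +3 fires, +1 burnt (F count now 3)
Step 2: +6 fires, +3 burnt (F count now 6)
Step 3: +4 fires, +6 burnt (F count now 4)
Step 4: +3 fires, +4 burnt (F count now 3)
Step 5: +1 fires, +3 burnt (F count now 1)
Step 6: +0 fires, +1 burnt (F count now 0)
Fire out after step 6
Initially T: 18, now '.': 24
Total burnt (originally-T cells now '.'): 17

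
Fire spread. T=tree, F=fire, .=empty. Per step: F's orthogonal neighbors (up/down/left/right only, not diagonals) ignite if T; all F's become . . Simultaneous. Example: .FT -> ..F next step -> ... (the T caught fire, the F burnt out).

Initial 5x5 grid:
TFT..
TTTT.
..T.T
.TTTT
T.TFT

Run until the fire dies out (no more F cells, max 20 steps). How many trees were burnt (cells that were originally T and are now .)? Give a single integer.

Step 1: +6 fires, +2 burnt (F count now 6)
Step 2: +4 fires, +6 burnt (F count now 4)
Step 3: +4 fires, +4 burnt (F count now 4)
Step 4: +0 fires, +4 burnt (F count now 0)
Fire out after step 4
Initially T: 15, now '.': 24
Total burnt (originally-T cells now '.'): 14

Answer: 14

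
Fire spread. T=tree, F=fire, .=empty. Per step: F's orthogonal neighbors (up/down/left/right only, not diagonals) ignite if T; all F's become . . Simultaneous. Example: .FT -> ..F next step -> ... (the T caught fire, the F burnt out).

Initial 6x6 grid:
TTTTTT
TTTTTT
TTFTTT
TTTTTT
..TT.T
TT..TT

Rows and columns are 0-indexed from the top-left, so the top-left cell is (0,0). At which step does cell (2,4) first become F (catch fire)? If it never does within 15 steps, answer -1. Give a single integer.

Step 1: cell (2,4)='T' (+4 fires, +1 burnt)
Step 2: cell (2,4)='F' (+8 fires, +4 burnt)
  -> target ignites at step 2
Step 3: cell (2,4)='.' (+8 fires, +8 burnt)
Step 4: cell (2,4)='.' (+4 fires, +8 burnt)
Step 5: cell (2,4)='.' (+2 fires, +4 burnt)
Step 6: cell (2,4)='.' (+1 fires, +2 burnt)
Step 7: cell (2,4)='.' (+1 fires, +1 burnt)
Step 8: cell (2,4)='.' (+0 fires, +1 burnt)
  fire out at step 8

2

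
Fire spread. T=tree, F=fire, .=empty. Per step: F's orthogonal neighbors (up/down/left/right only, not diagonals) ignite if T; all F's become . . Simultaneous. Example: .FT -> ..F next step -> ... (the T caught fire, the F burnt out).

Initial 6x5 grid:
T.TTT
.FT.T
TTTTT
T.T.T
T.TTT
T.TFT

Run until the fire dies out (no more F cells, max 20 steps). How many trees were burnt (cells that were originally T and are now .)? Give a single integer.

Step 1: +5 fires, +2 burnt (F count now 5)
Step 2: +5 fires, +5 burnt (F count now 5)
Step 3: +5 fires, +5 burnt (F count now 5)
Step 4: +3 fires, +5 burnt (F count now 3)
Step 5: +2 fires, +3 burnt (F count now 2)
Step 6: +0 fires, +2 burnt (F count now 0)
Fire out after step 6
Initially T: 21, now '.': 29
Total burnt (originally-T cells now '.'): 20

Answer: 20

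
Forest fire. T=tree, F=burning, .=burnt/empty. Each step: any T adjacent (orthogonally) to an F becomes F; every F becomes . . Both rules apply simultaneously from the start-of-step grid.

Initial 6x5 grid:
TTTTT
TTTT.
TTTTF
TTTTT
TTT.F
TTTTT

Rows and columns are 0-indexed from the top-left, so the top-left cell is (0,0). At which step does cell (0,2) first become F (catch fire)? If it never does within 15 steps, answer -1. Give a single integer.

Step 1: cell (0,2)='T' (+3 fires, +2 burnt)
Step 2: cell (0,2)='T' (+4 fires, +3 burnt)
Step 3: cell (0,2)='T' (+5 fires, +4 burnt)
Step 4: cell (0,2)='F' (+7 fires, +5 burnt)
  -> target ignites at step 4
Step 5: cell (0,2)='.' (+5 fires, +7 burnt)
Step 6: cell (0,2)='.' (+2 fires, +5 burnt)
Step 7: cell (0,2)='.' (+0 fires, +2 burnt)
  fire out at step 7

4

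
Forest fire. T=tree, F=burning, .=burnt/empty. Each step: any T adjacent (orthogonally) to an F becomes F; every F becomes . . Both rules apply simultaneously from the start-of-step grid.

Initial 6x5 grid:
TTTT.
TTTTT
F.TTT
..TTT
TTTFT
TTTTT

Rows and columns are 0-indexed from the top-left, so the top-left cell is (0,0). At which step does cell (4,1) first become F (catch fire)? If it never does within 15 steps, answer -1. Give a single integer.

Step 1: cell (4,1)='T' (+5 fires, +2 burnt)
Step 2: cell (4,1)='F' (+8 fires, +5 burnt)
  -> target ignites at step 2
Step 3: cell (4,1)='.' (+7 fires, +8 burnt)
Step 4: cell (4,1)='.' (+4 fires, +7 burnt)
Step 5: cell (4,1)='.' (+0 fires, +4 burnt)
  fire out at step 5

2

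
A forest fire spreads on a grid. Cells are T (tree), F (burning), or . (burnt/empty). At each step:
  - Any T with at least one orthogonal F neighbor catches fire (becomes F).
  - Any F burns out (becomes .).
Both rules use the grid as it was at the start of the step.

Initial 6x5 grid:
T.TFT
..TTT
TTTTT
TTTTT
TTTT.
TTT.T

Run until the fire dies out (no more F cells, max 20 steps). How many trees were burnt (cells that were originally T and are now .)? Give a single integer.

Answer: 22

Derivation:
Step 1: +3 fires, +1 burnt (F count now 3)
Step 2: +3 fires, +3 burnt (F count now 3)
Step 3: +3 fires, +3 burnt (F count now 3)
Step 4: +4 fires, +3 burnt (F count now 4)
Step 5: +3 fires, +4 burnt (F count now 3)
Step 6: +3 fires, +3 burnt (F count now 3)
Step 7: +2 fires, +3 burnt (F count now 2)
Step 8: +1 fires, +2 burnt (F count now 1)
Step 9: +0 fires, +1 burnt (F count now 0)
Fire out after step 9
Initially T: 24, now '.': 28
Total burnt (originally-T cells now '.'): 22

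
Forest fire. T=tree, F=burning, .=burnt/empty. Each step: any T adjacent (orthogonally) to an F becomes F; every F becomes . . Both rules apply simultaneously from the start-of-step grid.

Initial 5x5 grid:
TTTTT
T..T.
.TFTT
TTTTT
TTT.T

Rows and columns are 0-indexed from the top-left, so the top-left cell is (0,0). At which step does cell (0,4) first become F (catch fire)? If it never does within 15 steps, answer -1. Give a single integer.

Step 1: cell (0,4)='T' (+3 fires, +1 burnt)
Step 2: cell (0,4)='T' (+5 fires, +3 burnt)
Step 3: cell (0,4)='T' (+4 fires, +5 burnt)
Step 4: cell (0,4)='F' (+4 fires, +4 burnt)
  -> target ignites at step 4
Step 5: cell (0,4)='.' (+1 fires, +4 burnt)
Step 6: cell (0,4)='.' (+1 fires, +1 burnt)
Step 7: cell (0,4)='.' (+1 fires, +1 burnt)
Step 8: cell (0,4)='.' (+0 fires, +1 burnt)
  fire out at step 8

4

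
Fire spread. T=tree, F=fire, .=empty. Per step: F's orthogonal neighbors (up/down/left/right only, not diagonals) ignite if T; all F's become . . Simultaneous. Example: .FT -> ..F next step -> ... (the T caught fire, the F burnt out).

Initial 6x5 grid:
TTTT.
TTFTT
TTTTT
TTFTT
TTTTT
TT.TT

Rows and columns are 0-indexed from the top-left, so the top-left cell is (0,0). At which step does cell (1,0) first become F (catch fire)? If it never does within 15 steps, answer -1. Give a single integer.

Step 1: cell (1,0)='T' (+7 fires, +2 burnt)
Step 2: cell (1,0)='F' (+10 fires, +7 burnt)
  -> target ignites at step 2
Step 3: cell (1,0)='.' (+7 fires, +10 burnt)
Step 4: cell (1,0)='.' (+2 fires, +7 burnt)
Step 5: cell (1,0)='.' (+0 fires, +2 burnt)
  fire out at step 5

2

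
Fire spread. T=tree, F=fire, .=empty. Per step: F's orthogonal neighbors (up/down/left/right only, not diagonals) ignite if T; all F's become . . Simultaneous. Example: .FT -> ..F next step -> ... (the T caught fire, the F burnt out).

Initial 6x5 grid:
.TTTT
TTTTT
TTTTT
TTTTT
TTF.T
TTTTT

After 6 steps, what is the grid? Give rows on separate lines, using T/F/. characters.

Step 1: 3 trees catch fire, 1 burn out
  .TTTT
  TTTTT
  TTTTT
  TTFTT
  TF..T
  TTFTT
Step 2: 6 trees catch fire, 3 burn out
  .TTTT
  TTTTT
  TTFTT
  TF.FT
  F...T
  TF.FT
Step 3: 7 trees catch fire, 6 burn out
  .TTTT
  TTFTT
  TF.FT
  F...F
  ....T
  F...F
Step 4: 6 trees catch fire, 7 burn out
  .TFTT
  TF.FT
  F...F
  .....
  ....F
  .....
Step 5: 4 trees catch fire, 6 burn out
  .F.FT
  F...F
  .....
  .....
  .....
  .....
Step 6: 1 trees catch fire, 4 burn out
  ....F
  .....
  .....
  .....
  .....
  .....

....F
.....
.....
.....
.....
.....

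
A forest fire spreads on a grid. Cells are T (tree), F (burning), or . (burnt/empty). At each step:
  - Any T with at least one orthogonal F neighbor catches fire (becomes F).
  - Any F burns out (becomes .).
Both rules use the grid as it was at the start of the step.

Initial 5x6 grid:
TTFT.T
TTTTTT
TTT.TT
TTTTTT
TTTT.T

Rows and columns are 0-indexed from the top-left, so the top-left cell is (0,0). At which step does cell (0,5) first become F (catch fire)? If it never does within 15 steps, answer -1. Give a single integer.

Step 1: cell (0,5)='T' (+3 fires, +1 burnt)
Step 2: cell (0,5)='T' (+4 fires, +3 burnt)
Step 3: cell (0,5)='T' (+4 fires, +4 burnt)
Step 4: cell (0,5)='T' (+6 fires, +4 burnt)
Step 5: cell (0,5)='F' (+6 fires, +6 burnt)
  -> target ignites at step 5
Step 6: cell (0,5)='.' (+2 fires, +6 burnt)
Step 7: cell (0,5)='.' (+1 fires, +2 burnt)
Step 8: cell (0,5)='.' (+0 fires, +1 burnt)
  fire out at step 8

5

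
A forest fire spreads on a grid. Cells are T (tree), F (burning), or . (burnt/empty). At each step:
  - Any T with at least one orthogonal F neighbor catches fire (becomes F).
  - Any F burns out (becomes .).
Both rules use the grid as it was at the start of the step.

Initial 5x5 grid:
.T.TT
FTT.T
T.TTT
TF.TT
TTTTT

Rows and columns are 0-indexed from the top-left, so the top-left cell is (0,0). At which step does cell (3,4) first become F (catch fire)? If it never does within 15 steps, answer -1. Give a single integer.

Step 1: cell (3,4)='T' (+4 fires, +2 burnt)
Step 2: cell (3,4)='T' (+4 fires, +4 burnt)
Step 3: cell (3,4)='T' (+2 fires, +4 burnt)
Step 4: cell (3,4)='T' (+3 fires, +2 burnt)
Step 5: cell (3,4)='F' (+2 fires, +3 burnt)
  -> target ignites at step 5
Step 6: cell (3,4)='.' (+1 fires, +2 burnt)
Step 7: cell (3,4)='.' (+1 fires, +1 burnt)
Step 8: cell (3,4)='.' (+1 fires, +1 burnt)
Step 9: cell (3,4)='.' (+0 fires, +1 burnt)
  fire out at step 9

5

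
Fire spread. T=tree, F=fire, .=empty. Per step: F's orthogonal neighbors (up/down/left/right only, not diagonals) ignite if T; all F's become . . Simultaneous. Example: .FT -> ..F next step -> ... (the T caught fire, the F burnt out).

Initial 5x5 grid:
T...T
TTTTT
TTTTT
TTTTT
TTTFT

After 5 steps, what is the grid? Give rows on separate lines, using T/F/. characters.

Step 1: 3 trees catch fire, 1 burn out
  T...T
  TTTTT
  TTTTT
  TTTFT
  TTF.F
Step 2: 4 trees catch fire, 3 burn out
  T...T
  TTTTT
  TTTFT
  TTF.F
  TF...
Step 3: 5 trees catch fire, 4 burn out
  T...T
  TTTFT
  TTF.F
  TF...
  F....
Step 4: 4 trees catch fire, 5 burn out
  T...T
  TTF.F
  TF...
  F....
  .....
Step 5: 3 trees catch fire, 4 burn out
  T...F
  TF...
  F....
  .....
  .....

T...F
TF...
F....
.....
.....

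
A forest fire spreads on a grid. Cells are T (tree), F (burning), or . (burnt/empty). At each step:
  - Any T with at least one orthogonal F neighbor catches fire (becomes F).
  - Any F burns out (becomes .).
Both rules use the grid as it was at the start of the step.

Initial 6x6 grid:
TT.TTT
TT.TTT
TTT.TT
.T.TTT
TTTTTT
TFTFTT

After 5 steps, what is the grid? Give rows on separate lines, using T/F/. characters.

Step 1: 5 trees catch fire, 2 burn out
  TT.TTT
  TT.TTT
  TTT.TT
  .T.TTT
  TFTFTT
  F.F.FT
Step 2: 6 trees catch fire, 5 burn out
  TT.TTT
  TT.TTT
  TTT.TT
  .F.FTT
  F.F.FT
  .....F
Step 3: 3 trees catch fire, 6 burn out
  TT.TTT
  TT.TTT
  TFT.TT
  ....FT
  .....F
  ......
Step 4: 5 trees catch fire, 3 burn out
  TT.TTT
  TF.TTT
  F.F.FT
  .....F
  ......
  ......
Step 5: 4 trees catch fire, 5 burn out
  TF.TTT
  F..TFT
  .....F
  ......
  ......
  ......

TF.TTT
F..TFT
.....F
......
......
......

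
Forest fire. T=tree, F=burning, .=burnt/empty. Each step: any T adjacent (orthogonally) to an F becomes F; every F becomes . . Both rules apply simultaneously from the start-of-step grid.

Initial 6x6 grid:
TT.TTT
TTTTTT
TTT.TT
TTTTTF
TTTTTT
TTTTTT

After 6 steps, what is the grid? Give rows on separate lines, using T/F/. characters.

Step 1: 3 trees catch fire, 1 burn out
  TT.TTT
  TTTTTT
  TTT.TF
  TTTTF.
  TTTTTF
  TTTTTT
Step 2: 5 trees catch fire, 3 burn out
  TT.TTT
  TTTTTF
  TTT.F.
  TTTF..
  TTTTF.
  TTTTTF
Step 3: 5 trees catch fire, 5 burn out
  TT.TTF
  TTTTF.
  TTT...
  TTF...
  TTTF..
  TTTTF.
Step 4: 6 trees catch fire, 5 burn out
  TT.TF.
  TTTF..
  TTF...
  TF....
  TTF...
  TTTF..
Step 5: 6 trees catch fire, 6 burn out
  TT.F..
  TTF...
  TF....
  F.....
  TF....
  TTF...
Step 6: 4 trees catch fire, 6 burn out
  TT....
  TF....
  F.....
  ......
  F.....
  TF....

TT....
TF....
F.....
......
F.....
TF....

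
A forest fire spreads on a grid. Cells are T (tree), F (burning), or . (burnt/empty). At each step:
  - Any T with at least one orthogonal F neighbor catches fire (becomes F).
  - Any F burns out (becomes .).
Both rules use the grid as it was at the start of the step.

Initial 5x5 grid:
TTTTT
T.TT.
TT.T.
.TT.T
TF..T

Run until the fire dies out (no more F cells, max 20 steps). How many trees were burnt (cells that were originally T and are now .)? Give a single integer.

Answer: 14

Derivation:
Step 1: +2 fires, +1 burnt (F count now 2)
Step 2: +2 fires, +2 burnt (F count now 2)
Step 3: +1 fires, +2 burnt (F count now 1)
Step 4: +1 fires, +1 burnt (F count now 1)
Step 5: +1 fires, +1 burnt (F count now 1)
Step 6: +1 fires, +1 burnt (F count now 1)
Step 7: +1 fires, +1 burnt (F count now 1)
Step 8: +2 fires, +1 burnt (F count now 2)
Step 9: +2 fires, +2 burnt (F count now 2)
Step 10: +1 fires, +2 burnt (F count now 1)
Step 11: +0 fires, +1 burnt (F count now 0)
Fire out after step 11
Initially T: 16, now '.': 23
Total burnt (originally-T cells now '.'): 14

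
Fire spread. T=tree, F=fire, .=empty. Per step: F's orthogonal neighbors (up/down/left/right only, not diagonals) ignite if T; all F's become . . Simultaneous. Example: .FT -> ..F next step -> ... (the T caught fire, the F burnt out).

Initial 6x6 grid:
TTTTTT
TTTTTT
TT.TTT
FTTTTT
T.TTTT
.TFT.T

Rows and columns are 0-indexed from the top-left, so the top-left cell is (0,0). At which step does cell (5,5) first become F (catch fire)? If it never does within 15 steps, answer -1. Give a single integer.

Step 1: cell (5,5)='T' (+6 fires, +2 burnt)
Step 2: cell (5,5)='T' (+4 fires, +6 burnt)
Step 3: cell (5,5)='T' (+4 fires, +4 burnt)
Step 4: cell (5,5)='T' (+5 fires, +4 burnt)
Step 5: cell (5,5)='F' (+5 fires, +5 burnt)
  -> target ignites at step 5
Step 6: cell (5,5)='.' (+3 fires, +5 burnt)
Step 7: cell (5,5)='.' (+2 fires, +3 burnt)
Step 8: cell (5,5)='.' (+1 fires, +2 burnt)
Step 9: cell (5,5)='.' (+0 fires, +1 burnt)
  fire out at step 9

5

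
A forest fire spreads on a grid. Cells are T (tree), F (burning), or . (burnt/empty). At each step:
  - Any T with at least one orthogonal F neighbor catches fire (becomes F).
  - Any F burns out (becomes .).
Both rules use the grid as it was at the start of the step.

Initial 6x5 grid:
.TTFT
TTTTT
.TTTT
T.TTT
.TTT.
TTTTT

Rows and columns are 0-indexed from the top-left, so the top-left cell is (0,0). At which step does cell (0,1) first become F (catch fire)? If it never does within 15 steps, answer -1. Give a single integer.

Step 1: cell (0,1)='T' (+3 fires, +1 burnt)
Step 2: cell (0,1)='F' (+4 fires, +3 burnt)
  -> target ignites at step 2
Step 3: cell (0,1)='.' (+4 fires, +4 burnt)
Step 4: cell (0,1)='.' (+5 fires, +4 burnt)
Step 5: cell (0,1)='.' (+2 fires, +5 burnt)
Step 6: cell (0,1)='.' (+3 fires, +2 burnt)
Step 7: cell (0,1)='.' (+1 fires, +3 burnt)
Step 8: cell (0,1)='.' (+1 fires, +1 burnt)
Step 9: cell (0,1)='.' (+0 fires, +1 burnt)
  fire out at step 9

2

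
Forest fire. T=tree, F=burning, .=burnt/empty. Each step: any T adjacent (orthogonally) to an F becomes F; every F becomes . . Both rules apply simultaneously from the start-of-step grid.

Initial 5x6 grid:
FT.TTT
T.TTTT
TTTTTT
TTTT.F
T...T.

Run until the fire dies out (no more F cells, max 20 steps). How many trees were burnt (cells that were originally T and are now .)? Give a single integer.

Answer: 20

Derivation:
Step 1: +3 fires, +2 burnt (F count now 3)
Step 2: +3 fires, +3 burnt (F count now 3)
Step 3: +5 fires, +3 burnt (F count now 5)
Step 4: +6 fires, +5 burnt (F count now 6)
Step 5: +3 fires, +6 burnt (F count now 3)
Step 6: +0 fires, +3 burnt (F count now 0)
Fire out after step 6
Initially T: 21, now '.': 29
Total burnt (originally-T cells now '.'): 20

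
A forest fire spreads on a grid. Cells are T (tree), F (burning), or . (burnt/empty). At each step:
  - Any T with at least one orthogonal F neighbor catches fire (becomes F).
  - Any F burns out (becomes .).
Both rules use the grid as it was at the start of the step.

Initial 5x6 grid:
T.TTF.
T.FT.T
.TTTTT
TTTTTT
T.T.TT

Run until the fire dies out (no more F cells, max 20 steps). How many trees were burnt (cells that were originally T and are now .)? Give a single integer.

Step 1: +4 fires, +2 burnt (F count now 4)
Step 2: +3 fires, +4 burnt (F count now 3)
Step 3: +4 fires, +3 burnt (F count now 4)
Step 4: +3 fires, +4 burnt (F count now 3)
Step 5: +4 fires, +3 burnt (F count now 4)
Step 6: +1 fires, +4 burnt (F count now 1)
Step 7: +0 fires, +1 burnt (F count now 0)
Fire out after step 7
Initially T: 21, now '.': 28
Total burnt (originally-T cells now '.'): 19

Answer: 19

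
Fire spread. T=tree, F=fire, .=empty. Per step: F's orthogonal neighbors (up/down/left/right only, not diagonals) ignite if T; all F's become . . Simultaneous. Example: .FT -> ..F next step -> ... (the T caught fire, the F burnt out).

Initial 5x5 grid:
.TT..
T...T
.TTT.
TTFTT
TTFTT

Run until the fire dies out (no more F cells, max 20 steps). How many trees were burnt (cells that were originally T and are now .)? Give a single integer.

Step 1: +5 fires, +2 burnt (F count now 5)
Step 2: +6 fires, +5 burnt (F count now 6)
Step 3: +0 fires, +6 burnt (F count now 0)
Fire out after step 3
Initially T: 15, now '.': 21
Total burnt (originally-T cells now '.'): 11

Answer: 11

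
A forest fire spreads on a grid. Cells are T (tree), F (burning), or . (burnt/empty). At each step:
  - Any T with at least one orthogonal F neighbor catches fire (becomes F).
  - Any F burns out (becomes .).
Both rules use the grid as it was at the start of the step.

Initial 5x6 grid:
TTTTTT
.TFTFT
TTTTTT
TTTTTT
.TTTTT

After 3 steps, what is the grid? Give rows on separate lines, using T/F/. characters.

Step 1: 7 trees catch fire, 2 burn out
  TTFTFT
  .F.F.F
  TTFTFT
  TTTTTT
  .TTTTT
Step 2: 8 trees catch fire, 7 burn out
  TF.F.F
  ......
  TF.F.F
  TTFTFT
  .TTTTT
Step 3: 7 trees catch fire, 8 burn out
  F.....
  ......
  F.....
  TF.F.F
  .TFTFT

F.....
......
F.....
TF.F.F
.TFTFT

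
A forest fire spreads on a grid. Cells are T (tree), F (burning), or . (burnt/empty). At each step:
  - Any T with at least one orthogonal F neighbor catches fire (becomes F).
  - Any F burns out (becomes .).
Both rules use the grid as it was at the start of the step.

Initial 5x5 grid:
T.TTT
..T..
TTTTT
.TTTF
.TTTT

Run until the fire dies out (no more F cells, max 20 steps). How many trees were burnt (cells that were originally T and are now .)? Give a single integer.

Step 1: +3 fires, +1 burnt (F count now 3)
Step 2: +3 fires, +3 burnt (F count now 3)
Step 3: +3 fires, +3 burnt (F count now 3)
Step 4: +3 fires, +3 burnt (F count now 3)
Step 5: +2 fires, +3 burnt (F count now 2)
Step 6: +1 fires, +2 burnt (F count now 1)
Step 7: +1 fires, +1 burnt (F count now 1)
Step 8: +0 fires, +1 burnt (F count now 0)
Fire out after step 8
Initially T: 17, now '.': 24
Total burnt (originally-T cells now '.'): 16

Answer: 16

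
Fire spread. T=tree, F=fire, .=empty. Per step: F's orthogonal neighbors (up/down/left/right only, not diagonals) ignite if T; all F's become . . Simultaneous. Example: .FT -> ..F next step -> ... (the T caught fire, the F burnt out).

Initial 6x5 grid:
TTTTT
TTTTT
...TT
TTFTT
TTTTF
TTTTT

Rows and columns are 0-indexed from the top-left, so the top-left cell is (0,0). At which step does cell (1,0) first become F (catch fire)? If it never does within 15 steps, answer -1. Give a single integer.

Step 1: cell (1,0)='T' (+6 fires, +2 burnt)
Step 2: cell (1,0)='T' (+6 fires, +6 burnt)
Step 3: cell (1,0)='T' (+4 fires, +6 burnt)
Step 4: cell (1,0)='T' (+4 fires, +4 burnt)
Step 5: cell (1,0)='T' (+2 fires, +4 burnt)
Step 6: cell (1,0)='F' (+2 fires, +2 burnt)
  -> target ignites at step 6
Step 7: cell (1,0)='.' (+1 fires, +2 burnt)
Step 8: cell (1,0)='.' (+0 fires, +1 burnt)
  fire out at step 8

6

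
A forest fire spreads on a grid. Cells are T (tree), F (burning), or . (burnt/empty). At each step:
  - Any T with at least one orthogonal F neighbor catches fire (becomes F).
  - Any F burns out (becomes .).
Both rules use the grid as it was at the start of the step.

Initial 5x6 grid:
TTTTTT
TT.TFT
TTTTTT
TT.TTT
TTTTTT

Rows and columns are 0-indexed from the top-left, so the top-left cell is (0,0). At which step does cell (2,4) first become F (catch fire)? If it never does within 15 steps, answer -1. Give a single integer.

Step 1: cell (2,4)='F' (+4 fires, +1 burnt)
  -> target ignites at step 1
Step 2: cell (2,4)='.' (+5 fires, +4 burnt)
Step 3: cell (2,4)='.' (+5 fires, +5 burnt)
Step 4: cell (2,4)='.' (+4 fires, +5 burnt)
Step 5: cell (2,4)='.' (+5 fires, +4 burnt)
Step 6: cell (2,4)='.' (+3 fires, +5 burnt)
Step 7: cell (2,4)='.' (+1 fires, +3 burnt)
Step 8: cell (2,4)='.' (+0 fires, +1 burnt)
  fire out at step 8

1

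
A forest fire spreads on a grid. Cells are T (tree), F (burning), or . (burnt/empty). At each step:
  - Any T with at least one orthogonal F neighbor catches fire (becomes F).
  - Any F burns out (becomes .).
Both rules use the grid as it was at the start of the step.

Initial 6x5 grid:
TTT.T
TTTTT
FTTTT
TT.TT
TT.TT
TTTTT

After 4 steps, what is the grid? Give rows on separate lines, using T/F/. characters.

Step 1: 3 trees catch fire, 1 burn out
  TTT.T
  FTTTT
  .FTTT
  FT.TT
  TT.TT
  TTTTT
Step 2: 5 trees catch fire, 3 burn out
  FTT.T
  .FTTT
  ..FTT
  .F.TT
  FT.TT
  TTTTT
Step 3: 5 trees catch fire, 5 burn out
  .FT.T
  ..FTT
  ...FT
  ...TT
  .F.TT
  FTTTT
Step 4: 5 trees catch fire, 5 burn out
  ..F.T
  ...FT
  ....F
  ...FT
  ...TT
  .FTTT

..F.T
...FT
....F
...FT
...TT
.FTTT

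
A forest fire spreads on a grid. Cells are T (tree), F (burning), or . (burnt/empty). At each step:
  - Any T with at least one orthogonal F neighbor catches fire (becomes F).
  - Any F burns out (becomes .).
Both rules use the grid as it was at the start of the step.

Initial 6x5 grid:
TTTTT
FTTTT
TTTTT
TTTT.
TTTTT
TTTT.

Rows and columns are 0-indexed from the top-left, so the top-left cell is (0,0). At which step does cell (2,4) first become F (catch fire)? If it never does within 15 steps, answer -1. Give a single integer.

Step 1: cell (2,4)='T' (+3 fires, +1 burnt)
Step 2: cell (2,4)='T' (+4 fires, +3 burnt)
Step 3: cell (2,4)='T' (+5 fires, +4 burnt)
Step 4: cell (2,4)='T' (+6 fires, +5 burnt)
Step 5: cell (2,4)='F' (+5 fires, +6 burnt)
  -> target ignites at step 5
Step 6: cell (2,4)='.' (+2 fires, +5 burnt)
Step 7: cell (2,4)='.' (+2 fires, +2 burnt)
Step 8: cell (2,4)='.' (+0 fires, +2 burnt)
  fire out at step 8

5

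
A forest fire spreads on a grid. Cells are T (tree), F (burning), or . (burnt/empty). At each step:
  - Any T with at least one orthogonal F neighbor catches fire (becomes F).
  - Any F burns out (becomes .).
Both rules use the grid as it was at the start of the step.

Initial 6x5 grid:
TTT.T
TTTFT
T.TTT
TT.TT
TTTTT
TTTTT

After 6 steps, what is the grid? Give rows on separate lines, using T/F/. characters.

Step 1: 3 trees catch fire, 1 burn out
  TTT.T
  TTF.F
  T.TFT
  TT.TT
  TTTTT
  TTTTT
Step 2: 6 trees catch fire, 3 burn out
  TTF.F
  TF...
  T.F.F
  TT.FT
  TTTTT
  TTTTT
Step 3: 4 trees catch fire, 6 burn out
  TF...
  F....
  T....
  TT..F
  TTTFT
  TTTTT
Step 4: 5 trees catch fire, 4 burn out
  F....
  .....
  F....
  TT...
  TTF.F
  TTTFT
Step 5: 4 trees catch fire, 5 burn out
  .....
  .....
  .....
  FT...
  TF...
  TTF.F
Step 6: 3 trees catch fire, 4 burn out
  .....
  .....
  .....
  .F...
  F....
  TF...

.....
.....
.....
.F...
F....
TF...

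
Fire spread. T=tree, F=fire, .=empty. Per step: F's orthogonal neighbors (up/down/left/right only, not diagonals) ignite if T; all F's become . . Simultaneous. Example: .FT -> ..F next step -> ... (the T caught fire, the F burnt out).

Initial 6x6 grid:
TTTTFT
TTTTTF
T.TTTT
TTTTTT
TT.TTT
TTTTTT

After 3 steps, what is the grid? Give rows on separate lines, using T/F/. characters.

Step 1: 4 trees catch fire, 2 burn out
  TTTF.F
  TTTTF.
  T.TTTF
  TTTTTT
  TT.TTT
  TTTTTT
Step 2: 4 trees catch fire, 4 burn out
  TTF...
  TTTF..
  T.TTF.
  TTTTTF
  TT.TTT
  TTTTTT
Step 3: 5 trees catch fire, 4 burn out
  TF....
  TTF...
  T.TF..
  TTTTF.
  TT.TTF
  TTTTTT

TF....
TTF...
T.TF..
TTTTF.
TT.TTF
TTTTTT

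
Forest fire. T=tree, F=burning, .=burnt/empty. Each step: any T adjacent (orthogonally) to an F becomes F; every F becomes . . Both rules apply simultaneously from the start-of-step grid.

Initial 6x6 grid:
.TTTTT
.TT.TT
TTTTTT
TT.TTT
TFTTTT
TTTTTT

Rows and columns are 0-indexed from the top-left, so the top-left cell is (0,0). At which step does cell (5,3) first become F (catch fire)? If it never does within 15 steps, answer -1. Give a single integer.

Step 1: cell (5,3)='T' (+4 fires, +1 burnt)
Step 2: cell (5,3)='T' (+5 fires, +4 burnt)
Step 3: cell (5,3)='F' (+6 fires, +5 burnt)
  -> target ignites at step 3
Step 4: cell (5,3)='.' (+6 fires, +6 burnt)
Step 5: cell (5,3)='.' (+4 fires, +6 burnt)
Step 6: cell (5,3)='.' (+3 fires, +4 burnt)
Step 7: cell (5,3)='.' (+2 fires, +3 burnt)
Step 8: cell (5,3)='.' (+1 fires, +2 burnt)
Step 9: cell (5,3)='.' (+0 fires, +1 burnt)
  fire out at step 9

3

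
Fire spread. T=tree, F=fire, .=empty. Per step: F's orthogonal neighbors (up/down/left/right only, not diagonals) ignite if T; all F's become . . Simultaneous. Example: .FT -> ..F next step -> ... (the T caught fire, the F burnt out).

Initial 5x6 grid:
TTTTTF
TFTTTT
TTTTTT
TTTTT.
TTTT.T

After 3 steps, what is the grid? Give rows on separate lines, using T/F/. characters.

Step 1: 6 trees catch fire, 2 burn out
  TFTTF.
  F.FTTF
  TFTTTT
  TTTTT.
  TTTT.T
Step 2: 9 trees catch fire, 6 burn out
  F.FF..
  ...FF.
  F.FTTF
  TFTTT.
  TTTT.T
Step 3: 5 trees catch fire, 9 burn out
  ......
  ......
  ...FF.
  F.FTT.
  TFTT.T

......
......
...FF.
F.FTT.
TFTT.T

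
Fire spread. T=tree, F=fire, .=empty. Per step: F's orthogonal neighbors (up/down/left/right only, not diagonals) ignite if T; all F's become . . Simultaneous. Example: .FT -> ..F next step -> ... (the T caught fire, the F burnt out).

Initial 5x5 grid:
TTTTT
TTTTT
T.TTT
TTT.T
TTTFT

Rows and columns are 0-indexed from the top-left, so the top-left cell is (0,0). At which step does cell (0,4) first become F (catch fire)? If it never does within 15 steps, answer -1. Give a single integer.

Step 1: cell (0,4)='T' (+2 fires, +1 burnt)
Step 2: cell (0,4)='T' (+3 fires, +2 burnt)
Step 3: cell (0,4)='T' (+4 fires, +3 burnt)
Step 4: cell (0,4)='T' (+4 fires, +4 burnt)
Step 5: cell (0,4)='F' (+5 fires, +4 burnt)
  -> target ignites at step 5
Step 6: cell (0,4)='.' (+3 fires, +5 burnt)
Step 7: cell (0,4)='.' (+1 fires, +3 burnt)
Step 8: cell (0,4)='.' (+0 fires, +1 burnt)
  fire out at step 8

5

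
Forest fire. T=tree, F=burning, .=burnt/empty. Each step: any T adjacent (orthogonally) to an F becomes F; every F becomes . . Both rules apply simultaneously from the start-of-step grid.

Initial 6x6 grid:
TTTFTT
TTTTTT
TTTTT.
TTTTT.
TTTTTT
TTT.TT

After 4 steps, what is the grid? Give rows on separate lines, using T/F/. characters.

Step 1: 3 trees catch fire, 1 burn out
  TTF.FT
  TTTFTT
  TTTTT.
  TTTTT.
  TTTTTT
  TTT.TT
Step 2: 5 trees catch fire, 3 burn out
  TF...F
  TTF.FT
  TTTFT.
  TTTTT.
  TTTTTT
  TTT.TT
Step 3: 6 trees catch fire, 5 burn out
  F.....
  TF...F
  TTF.F.
  TTTFT.
  TTTTTT
  TTT.TT
Step 4: 5 trees catch fire, 6 burn out
  ......
  F.....
  TF....
  TTF.F.
  TTTFTT
  TTT.TT

......
F.....
TF....
TTF.F.
TTTFTT
TTT.TT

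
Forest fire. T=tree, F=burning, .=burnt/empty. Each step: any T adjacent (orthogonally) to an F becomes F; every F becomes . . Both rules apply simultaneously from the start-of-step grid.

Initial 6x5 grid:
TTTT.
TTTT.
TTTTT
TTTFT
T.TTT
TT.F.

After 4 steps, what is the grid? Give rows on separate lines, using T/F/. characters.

Step 1: 4 trees catch fire, 2 burn out
  TTTT.
  TTTT.
  TTTFT
  TTF.F
  T.TFT
  TT...
Step 2: 6 trees catch fire, 4 burn out
  TTTT.
  TTTF.
  TTF.F
  TF...
  T.F.F
  TT...
Step 3: 4 trees catch fire, 6 burn out
  TTTF.
  TTF..
  TF...
  F....
  T....
  TT...
Step 4: 4 trees catch fire, 4 burn out
  TTF..
  TF...
  F....
  .....
  F....
  TT...

TTF..
TF...
F....
.....
F....
TT...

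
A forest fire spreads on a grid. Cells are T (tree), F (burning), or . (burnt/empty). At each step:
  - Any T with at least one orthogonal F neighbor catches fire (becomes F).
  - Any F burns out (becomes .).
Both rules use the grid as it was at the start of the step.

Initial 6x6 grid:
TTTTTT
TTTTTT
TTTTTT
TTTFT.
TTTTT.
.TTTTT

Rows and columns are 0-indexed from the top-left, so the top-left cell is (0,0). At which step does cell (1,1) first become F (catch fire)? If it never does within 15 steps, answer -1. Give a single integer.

Step 1: cell (1,1)='T' (+4 fires, +1 burnt)
Step 2: cell (1,1)='T' (+7 fires, +4 burnt)
Step 3: cell (1,1)='T' (+9 fires, +7 burnt)
Step 4: cell (1,1)='F' (+8 fires, +9 burnt)
  -> target ignites at step 4
Step 5: cell (1,1)='.' (+3 fires, +8 burnt)
Step 6: cell (1,1)='.' (+1 fires, +3 burnt)
Step 7: cell (1,1)='.' (+0 fires, +1 burnt)
  fire out at step 7

4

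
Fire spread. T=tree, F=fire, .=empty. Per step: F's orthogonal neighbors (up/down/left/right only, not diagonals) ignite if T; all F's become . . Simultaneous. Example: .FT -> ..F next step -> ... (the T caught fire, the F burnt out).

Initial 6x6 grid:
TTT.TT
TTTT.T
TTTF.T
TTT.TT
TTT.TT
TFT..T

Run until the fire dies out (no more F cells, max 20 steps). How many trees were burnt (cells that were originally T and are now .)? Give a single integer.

Answer: 18

Derivation:
Step 1: +5 fires, +2 burnt (F count now 5)
Step 2: +6 fires, +5 burnt (F count now 6)
Step 3: +4 fires, +6 burnt (F count now 4)
Step 4: +2 fires, +4 burnt (F count now 2)
Step 5: +1 fires, +2 burnt (F count now 1)
Step 6: +0 fires, +1 burnt (F count now 0)
Fire out after step 6
Initially T: 27, now '.': 27
Total burnt (originally-T cells now '.'): 18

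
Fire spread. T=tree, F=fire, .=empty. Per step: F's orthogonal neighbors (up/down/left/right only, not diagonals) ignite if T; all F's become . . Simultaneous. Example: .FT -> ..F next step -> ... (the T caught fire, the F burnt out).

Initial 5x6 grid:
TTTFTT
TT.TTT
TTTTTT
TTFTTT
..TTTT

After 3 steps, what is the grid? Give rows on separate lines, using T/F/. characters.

Step 1: 7 trees catch fire, 2 burn out
  TTF.FT
  TT.FTT
  TTFTTT
  TF.FTT
  ..FTTT
Step 2: 8 trees catch fire, 7 burn out
  TF...F
  TT..FT
  TF.FTT
  F...FT
  ...FTT
Step 3: 7 trees catch fire, 8 burn out
  F.....
  TF...F
  F...FT
  .....F
  ....FT

F.....
TF...F
F...FT
.....F
....FT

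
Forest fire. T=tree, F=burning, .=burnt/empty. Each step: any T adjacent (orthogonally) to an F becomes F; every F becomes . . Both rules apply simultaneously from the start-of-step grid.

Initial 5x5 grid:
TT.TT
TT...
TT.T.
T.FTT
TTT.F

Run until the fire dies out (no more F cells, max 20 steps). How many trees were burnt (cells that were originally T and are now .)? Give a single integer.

Answer: 13

Derivation:
Step 1: +3 fires, +2 burnt (F count now 3)
Step 2: +2 fires, +3 burnt (F count now 2)
Step 3: +1 fires, +2 burnt (F count now 1)
Step 4: +1 fires, +1 burnt (F count now 1)
Step 5: +1 fires, +1 burnt (F count now 1)
Step 6: +2 fires, +1 burnt (F count now 2)
Step 7: +2 fires, +2 burnt (F count now 2)
Step 8: +1 fires, +2 burnt (F count now 1)
Step 9: +0 fires, +1 burnt (F count now 0)
Fire out after step 9
Initially T: 15, now '.': 23
Total burnt (originally-T cells now '.'): 13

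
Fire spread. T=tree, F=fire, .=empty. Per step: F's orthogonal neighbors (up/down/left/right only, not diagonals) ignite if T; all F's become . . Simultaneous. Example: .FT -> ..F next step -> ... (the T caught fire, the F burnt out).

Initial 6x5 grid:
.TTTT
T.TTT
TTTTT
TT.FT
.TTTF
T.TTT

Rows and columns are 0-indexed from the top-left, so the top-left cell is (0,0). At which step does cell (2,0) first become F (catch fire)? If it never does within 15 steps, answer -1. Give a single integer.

Step 1: cell (2,0)='T' (+4 fires, +2 burnt)
Step 2: cell (2,0)='T' (+5 fires, +4 burnt)
Step 3: cell (2,0)='T' (+6 fires, +5 burnt)
Step 4: cell (2,0)='F' (+4 fires, +6 burnt)
  -> target ignites at step 4
Step 5: cell (2,0)='.' (+3 fires, +4 burnt)
Step 6: cell (2,0)='.' (+0 fires, +3 burnt)
  fire out at step 6

4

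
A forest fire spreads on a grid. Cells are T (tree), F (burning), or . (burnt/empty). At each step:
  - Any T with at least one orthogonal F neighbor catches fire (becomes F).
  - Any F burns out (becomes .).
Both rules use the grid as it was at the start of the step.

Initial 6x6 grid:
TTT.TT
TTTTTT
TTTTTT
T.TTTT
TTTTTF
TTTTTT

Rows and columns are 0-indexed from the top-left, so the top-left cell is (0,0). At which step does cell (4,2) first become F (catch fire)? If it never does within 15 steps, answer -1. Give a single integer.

Step 1: cell (4,2)='T' (+3 fires, +1 burnt)
Step 2: cell (4,2)='T' (+4 fires, +3 burnt)
Step 3: cell (4,2)='F' (+5 fires, +4 burnt)
  -> target ignites at step 3
Step 4: cell (4,2)='.' (+6 fires, +5 burnt)
Step 5: cell (4,2)='.' (+5 fires, +6 burnt)
Step 6: cell (4,2)='.' (+4 fires, +5 burnt)
Step 7: cell (4,2)='.' (+3 fires, +4 burnt)
Step 8: cell (4,2)='.' (+2 fires, +3 burnt)
Step 9: cell (4,2)='.' (+1 fires, +2 burnt)
Step 10: cell (4,2)='.' (+0 fires, +1 burnt)
  fire out at step 10

3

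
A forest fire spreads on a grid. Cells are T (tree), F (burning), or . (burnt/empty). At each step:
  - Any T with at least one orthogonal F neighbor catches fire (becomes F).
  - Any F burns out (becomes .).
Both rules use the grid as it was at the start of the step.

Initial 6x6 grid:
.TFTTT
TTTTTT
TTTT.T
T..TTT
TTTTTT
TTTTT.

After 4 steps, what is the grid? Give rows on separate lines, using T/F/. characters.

Step 1: 3 trees catch fire, 1 burn out
  .F.FTT
  TTFTTT
  TTTT.T
  T..TTT
  TTTTTT
  TTTTT.
Step 2: 4 trees catch fire, 3 burn out
  ....FT
  TF.FTT
  TTFT.T
  T..TTT
  TTTTTT
  TTTTT.
Step 3: 5 trees catch fire, 4 burn out
  .....F
  F...FT
  TF.F.T
  T..TTT
  TTTTTT
  TTTTT.
Step 4: 3 trees catch fire, 5 burn out
  ......
  .....F
  F....T
  T..FTT
  TTTTTT
  TTTTT.

......
.....F
F....T
T..FTT
TTTTTT
TTTTT.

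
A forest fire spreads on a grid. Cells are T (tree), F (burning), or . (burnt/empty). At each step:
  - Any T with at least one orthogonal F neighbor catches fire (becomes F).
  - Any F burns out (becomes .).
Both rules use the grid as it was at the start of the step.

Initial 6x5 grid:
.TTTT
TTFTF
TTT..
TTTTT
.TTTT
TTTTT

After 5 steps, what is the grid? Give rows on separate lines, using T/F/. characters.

Step 1: 5 trees catch fire, 2 burn out
  .TFTF
  TF.F.
  TTF..
  TTTTT
  .TTTT
  TTTTT
Step 2: 5 trees catch fire, 5 burn out
  .F.F.
  F....
  TF...
  TTFTT
  .TTTT
  TTTTT
Step 3: 4 trees catch fire, 5 burn out
  .....
  .....
  F....
  TF.FT
  .TFTT
  TTTTT
Step 4: 5 trees catch fire, 4 burn out
  .....
  .....
  .....
  F...F
  .F.FT
  TTFTT
Step 5: 3 trees catch fire, 5 burn out
  .....
  .....
  .....
  .....
  ....F
  TF.FT

.....
.....
.....
.....
....F
TF.FT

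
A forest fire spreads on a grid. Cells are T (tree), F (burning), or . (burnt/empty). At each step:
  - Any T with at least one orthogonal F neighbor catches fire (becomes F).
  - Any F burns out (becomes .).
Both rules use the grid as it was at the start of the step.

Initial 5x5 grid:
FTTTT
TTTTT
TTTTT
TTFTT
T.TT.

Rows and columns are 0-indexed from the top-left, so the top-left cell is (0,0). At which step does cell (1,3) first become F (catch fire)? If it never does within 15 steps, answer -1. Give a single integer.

Step 1: cell (1,3)='T' (+6 fires, +2 burnt)
Step 2: cell (1,3)='T' (+9 fires, +6 burnt)
Step 3: cell (1,3)='F' (+4 fires, +9 burnt)
  -> target ignites at step 3
Step 4: cell (1,3)='.' (+2 fires, +4 burnt)
Step 5: cell (1,3)='.' (+0 fires, +2 burnt)
  fire out at step 5

3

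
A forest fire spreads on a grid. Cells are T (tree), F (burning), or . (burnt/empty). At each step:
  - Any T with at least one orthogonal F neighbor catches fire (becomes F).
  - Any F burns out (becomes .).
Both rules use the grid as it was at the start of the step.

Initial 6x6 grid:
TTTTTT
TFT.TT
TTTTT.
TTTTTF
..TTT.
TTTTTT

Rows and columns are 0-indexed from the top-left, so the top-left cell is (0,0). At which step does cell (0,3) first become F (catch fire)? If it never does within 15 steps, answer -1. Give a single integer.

Step 1: cell (0,3)='T' (+5 fires, +2 burnt)
Step 2: cell (0,3)='T' (+8 fires, +5 burnt)
Step 3: cell (0,3)='F' (+7 fires, +8 burnt)
  -> target ignites at step 3
Step 4: cell (0,3)='.' (+5 fires, +7 burnt)
Step 5: cell (0,3)='.' (+2 fires, +5 burnt)
Step 6: cell (0,3)='.' (+1 fires, +2 burnt)
Step 7: cell (0,3)='.' (+1 fires, +1 burnt)
Step 8: cell (0,3)='.' (+0 fires, +1 burnt)
  fire out at step 8

3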